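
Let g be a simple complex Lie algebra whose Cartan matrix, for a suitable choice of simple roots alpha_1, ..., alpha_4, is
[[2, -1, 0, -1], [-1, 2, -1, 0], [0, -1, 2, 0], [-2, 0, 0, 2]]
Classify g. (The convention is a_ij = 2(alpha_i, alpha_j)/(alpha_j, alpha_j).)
type C_4

The matrix has rank 4 with 2's on the diagonal. Reading the off-diagonal entries as Dynkin edges (a single edge where a_ij = a_ji = -1; a double or triple edge where a_ij * a_ji = 2 or 3), the diagram is a chain of 4 nodes with a double edge at one end; the terminal node there is the unique long simple root (C_4). One simple-root ordering that puts it in standard form is (alpha_3, alpha_2, alpha_1, alpha_4). So the algebra is type C_4, i.e. sp(8).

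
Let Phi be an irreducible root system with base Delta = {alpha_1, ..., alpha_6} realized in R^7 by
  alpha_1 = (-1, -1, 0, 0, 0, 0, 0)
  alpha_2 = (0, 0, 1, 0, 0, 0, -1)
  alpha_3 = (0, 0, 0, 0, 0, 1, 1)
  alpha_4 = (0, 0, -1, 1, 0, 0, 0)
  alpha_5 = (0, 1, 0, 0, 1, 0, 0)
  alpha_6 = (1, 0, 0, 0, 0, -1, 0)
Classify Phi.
A6

Compute the Cartan integers a_ij = 2(alpha_i, alpha_j)/(alpha_j, alpha_j); the resulting 6x6 Cartan matrix is
[[2, 0, 0, 0, -1, -1], [0, 2, -1, -1, 0, 0], [0, -1, 2, 0, 0, -1], [0, -1, 0, 2, 0, 0], [-1, 0, 0, 0, 2, 0], [-1, 0, -1, 0, 0, 2]].
All simple roots have the same length, so the diagram is simply laced. The associated Dynkin diagram is a chain of 6 nodes with single edges (A_6), so the type is A_6 (the algebra sl(7)).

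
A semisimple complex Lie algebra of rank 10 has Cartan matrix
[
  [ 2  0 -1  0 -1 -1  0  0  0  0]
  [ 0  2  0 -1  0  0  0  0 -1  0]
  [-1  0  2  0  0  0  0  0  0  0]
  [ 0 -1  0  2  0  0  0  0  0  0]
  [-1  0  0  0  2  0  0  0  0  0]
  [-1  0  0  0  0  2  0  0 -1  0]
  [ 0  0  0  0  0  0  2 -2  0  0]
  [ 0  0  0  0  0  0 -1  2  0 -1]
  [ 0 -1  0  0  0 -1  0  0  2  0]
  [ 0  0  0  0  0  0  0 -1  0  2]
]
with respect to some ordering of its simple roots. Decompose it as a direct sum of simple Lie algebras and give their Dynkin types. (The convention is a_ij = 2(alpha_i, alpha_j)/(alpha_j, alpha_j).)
The diagram associated to this matrix has two connected components: the simple roots {alpha_7, alpha_8, alpha_10} form a chain of 3 nodes with a double edge at one end; the terminal node there is the unique long simple root (C_3), and {alpha_1, alpha_2, alpha_3, alpha_4, alpha_5, alpha_6, alpha_9} form a chain of 5 nodes with a fork of two nodes at one end (D_7). A semisimple Lie algebra decomposes uniquely as the direct sum of simple ideals, one per connected component of its Dynkin diagram, so g ≅ C_3 ⊕ D_7 (dimension 21 + 91 = 112).

type C_3 + type D_7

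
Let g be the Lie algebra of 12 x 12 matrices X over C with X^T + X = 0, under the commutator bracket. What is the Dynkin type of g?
D_6

This is so(12) with 12 even, which has dimension 12(12-1)/2 = 66 and rank 12/2 = 6. In the classification of classical Lie algebras, the orthogonal algebra so(2n) in an even number of variables has type D_n; here n = 6, so the Dynkin diagram is a chain of 4 nodes with a fork of two nodes at one end (D_6). Hence the type is D_6.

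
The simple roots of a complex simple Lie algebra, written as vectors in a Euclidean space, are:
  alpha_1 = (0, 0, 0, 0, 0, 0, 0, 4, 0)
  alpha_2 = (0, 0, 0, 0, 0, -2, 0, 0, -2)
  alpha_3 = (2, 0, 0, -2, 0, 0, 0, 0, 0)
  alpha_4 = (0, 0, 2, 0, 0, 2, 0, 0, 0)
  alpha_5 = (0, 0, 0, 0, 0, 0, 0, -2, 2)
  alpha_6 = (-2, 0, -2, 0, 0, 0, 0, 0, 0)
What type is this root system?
C_6

Compute the Cartan integers a_ij = 2(alpha_i, alpha_j)/(alpha_j, alpha_j); the resulting 6x6 Cartan matrix is
[[2, 0, 0, 0, -2, 0], [0, 2, 0, -1, -1, 0], [0, 0, 2, 0, 0, -1], [0, -1, 0, 2, 0, -1], [-1, -1, 0, 0, 2, 0], [0, 0, -1, -1, 0, 2]].
The roots have two lengths (squared-length ratio 2:1); the short ones are alpha_{2,3,4,5,6}. The associated Dynkin diagram is a chain of 6 nodes with a double edge at one end; the terminal node there is the unique long simple root (C_6), so the type is C_6 (the algebra sp(12)).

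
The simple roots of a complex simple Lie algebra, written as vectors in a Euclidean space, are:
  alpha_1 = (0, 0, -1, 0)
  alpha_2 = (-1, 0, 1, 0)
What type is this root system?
B_2

Compute the Cartan integers a_ij = 2(alpha_i, alpha_j)/(alpha_j, alpha_j); the resulting 2x2 Cartan matrix is
[[2, -1], [-2, 2]].
The roots have two lengths (squared-length ratio 2:1); the short ones are alpha_{1}. The associated Dynkin diagram is a chain of 2 nodes with a double edge at one end; the terminal node there is the unique short simple root (B_2), so the type is B_2 (the algebra so(5)).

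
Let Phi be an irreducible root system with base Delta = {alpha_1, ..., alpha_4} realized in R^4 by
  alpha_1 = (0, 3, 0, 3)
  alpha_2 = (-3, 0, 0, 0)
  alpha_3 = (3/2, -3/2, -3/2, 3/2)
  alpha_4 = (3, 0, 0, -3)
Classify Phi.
F_4

Compute the Cartan integers a_ij = 2(alpha_i, alpha_j)/(alpha_j, alpha_j); the resulting 4x4 Cartan matrix is
[[2, 0, 0, -1], [0, 2, -1, -1], [0, -1, 2, 0], [-1, -2, 0, 2]].
The roots have two lengths (squared-length ratio 2:1); the short ones are alpha_{2,3}. The associated Dynkin diagram is a chain of 4 nodes with a double edge between the middle two (F_4), so the type is F_4.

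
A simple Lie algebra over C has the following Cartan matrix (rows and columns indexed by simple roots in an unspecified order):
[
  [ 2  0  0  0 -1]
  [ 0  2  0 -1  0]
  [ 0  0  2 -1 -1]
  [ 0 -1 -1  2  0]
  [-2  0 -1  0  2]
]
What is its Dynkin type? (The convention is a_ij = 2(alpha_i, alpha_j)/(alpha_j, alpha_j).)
B5

The matrix has rank 5 with 2's on the diagonal. Reading the off-diagonal entries as Dynkin edges (a single edge where a_ij = a_ji = -1; a double or triple edge where a_ij * a_ji = 2 or 3), the diagram is a chain of 5 nodes with a double edge at one end; the terminal node there is the unique short simple root (B_5). One simple-root ordering that puts it in standard form is (alpha_2, alpha_4, alpha_3, alpha_5, alpha_1). So the algebra is type B_5, i.e. so(11).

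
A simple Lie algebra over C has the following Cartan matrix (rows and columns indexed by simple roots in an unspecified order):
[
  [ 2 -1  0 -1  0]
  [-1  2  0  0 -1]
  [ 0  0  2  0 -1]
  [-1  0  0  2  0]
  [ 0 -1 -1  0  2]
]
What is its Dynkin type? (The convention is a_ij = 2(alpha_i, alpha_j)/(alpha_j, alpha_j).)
type A_5

The matrix has rank 5 with 2's on the diagonal. Reading the off-diagonal entries as Dynkin edges (a single edge where a_ij = a_ji = -1; a double or triple edge where a_ij * a_ji = 2 or 3), the diagram is a chain of 5 nodes with single edges (A_5). One simple-root ordering that puts it in standard form is (alpha_4, alpha_1, alpha_2, alpha_5, alpha_3). So the algebra is type A_5, i.e. sl(6).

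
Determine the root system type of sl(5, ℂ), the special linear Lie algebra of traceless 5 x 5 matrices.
This is sl(5), which has dimension 5^2 - 1 = 24 and rank 5 - 1 = 4 (a Cartan subalgebra is the diagonal traceless matrices). In the classification of classical Lie algebras, the special linear algebra sl(n+1) has type A_n; here n = 4, so the Dynkin diagram is a chain of 4 nodes with single edges (A_4). Hence the type is A_4.

A4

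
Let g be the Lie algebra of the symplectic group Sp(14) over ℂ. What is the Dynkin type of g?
type C_7

This is sp(14), which has dimension 14(14+1)/2 = 105 and rank 14/2 = 7. In the classification of classical Lie algebras, the symplectic algebra sp(2n) has type C_n; here n = 7, so the Dynkin diagram is a chain of 7 nodes with a double edge at one end; the terminal node there is the unique long simple root (C_7). Hence the type is C_7.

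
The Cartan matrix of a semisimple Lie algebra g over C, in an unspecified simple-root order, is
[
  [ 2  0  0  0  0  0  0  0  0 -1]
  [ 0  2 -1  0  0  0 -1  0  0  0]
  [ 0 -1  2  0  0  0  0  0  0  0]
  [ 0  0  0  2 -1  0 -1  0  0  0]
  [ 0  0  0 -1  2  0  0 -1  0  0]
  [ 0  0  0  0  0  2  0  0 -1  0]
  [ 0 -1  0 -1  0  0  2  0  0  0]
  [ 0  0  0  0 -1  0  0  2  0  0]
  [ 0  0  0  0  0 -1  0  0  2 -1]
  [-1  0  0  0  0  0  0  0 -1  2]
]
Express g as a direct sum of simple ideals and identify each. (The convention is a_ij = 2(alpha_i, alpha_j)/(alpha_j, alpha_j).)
The diagram associated to this matrix has two connected components: the simple roots {alpha_1, alpha_6, alpha_9, alpha_10} form a chain of 4 nodes with single edges (A_4), and {alpha_2, alpha_3, alpha_4, alpha_5, alpha_7, alpha_8} form a chain of 6 nodes with single edges (A_6). A semisimple Lie algebra decomposes uniquely as the direct sum of simple ideals, one per connected component of its Dynkin diagram, so g ≅ A_4 ⊕ A_6 (dimension 24 + 48 = 72).

A4 + A6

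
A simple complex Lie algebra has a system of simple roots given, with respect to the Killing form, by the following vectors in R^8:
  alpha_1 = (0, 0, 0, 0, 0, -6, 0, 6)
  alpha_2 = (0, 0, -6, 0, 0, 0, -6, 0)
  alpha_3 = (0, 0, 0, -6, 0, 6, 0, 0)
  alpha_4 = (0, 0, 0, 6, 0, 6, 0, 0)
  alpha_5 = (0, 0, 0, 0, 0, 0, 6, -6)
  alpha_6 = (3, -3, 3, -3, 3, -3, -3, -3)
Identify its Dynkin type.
Compute the Cartan integers a_ij = 2(alpha_i, alpha_j)/(alpha_j, alpha_j); the resulting 6x6 Cartan matrix is
[[2, 0, -1, -1, -1, 0], [0, 2, 0, 0, -1, 0], [-1, 0, 2, 0, 0, 0], [-1, 0, 0, 2, 0, -1], [-1, -1, 0, 0, 2, 0], [0, 0, 0, -1, 0, 2]].
All simple roots have the same length, so the diagram is simply laced. The associated Dynkin diagram is a chain of 5 nodes with one extra node attached to the third node from one end (E_6), so the type is E_6.

E_6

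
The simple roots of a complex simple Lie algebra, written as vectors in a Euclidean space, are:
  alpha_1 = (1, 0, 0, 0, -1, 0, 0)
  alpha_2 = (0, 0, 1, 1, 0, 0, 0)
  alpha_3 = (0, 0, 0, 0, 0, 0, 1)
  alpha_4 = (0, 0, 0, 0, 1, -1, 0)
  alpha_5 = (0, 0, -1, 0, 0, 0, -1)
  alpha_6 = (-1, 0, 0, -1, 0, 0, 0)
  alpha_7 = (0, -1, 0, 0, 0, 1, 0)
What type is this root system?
B7

Compute the Cartan integers a_ij = 2(alpha_i, alpha_j)/(alpha_j, alpha_j); the resulting 7x7 Cartan matrix is
[[2, 0, 0, -1, 0, -1, 0], [0, 2, 0, 0, -1, -1, 0], [0, 0, 2, 0, -1, 0, 0], [-1, 0, 0, 2, 0, 0, -1], [0, -1, -2, 0, 2, 0, 0], [-1, -1, 0, 0, 0, 2, 0], [0, 0, 0, -1, 0, 0, 2]].
The roots have two lengths (squared-length ratio 2:1); the short ones are alpha_{3}. The associated Dynkin diagram is a chain of 7 nodes with a double edge at one end; the terminal node there is the unique short simple root (B_7), so the type is B_7 (the algebra so(15)).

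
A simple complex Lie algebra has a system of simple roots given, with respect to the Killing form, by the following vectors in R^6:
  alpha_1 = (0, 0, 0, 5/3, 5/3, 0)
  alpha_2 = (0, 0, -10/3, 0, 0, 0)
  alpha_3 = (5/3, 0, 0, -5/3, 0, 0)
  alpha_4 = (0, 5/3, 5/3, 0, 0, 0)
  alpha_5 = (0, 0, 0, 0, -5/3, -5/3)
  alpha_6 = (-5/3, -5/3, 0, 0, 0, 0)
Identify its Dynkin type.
C_6

Compute the Cartan integers a_ij = 2(alpha_i, alpha_j)/(alpha_j, alpha_j); the resulting 6x6 Cartan matrix is
[[2, 0, -1, 0, -1, 0], [0, 2, 0, -2, 0, 0], [-1, 0, 2, 0, 0, -1], [0, -1, 0, 2, 0, -1], [-1, 0, 0, 0, 2, 0], [0, 0, -1, -1, 0, 2]].
The roots have two lengths (squared-length ratio 2:1); the short ones are alpha_{1,3,4,5,6}. The associated Dynkin diagram is a chain of 6 nodes with a double edge at one end; the terminal node there is the unique long simple root (C_6), so the type is C_6 (the algebra sp(12)).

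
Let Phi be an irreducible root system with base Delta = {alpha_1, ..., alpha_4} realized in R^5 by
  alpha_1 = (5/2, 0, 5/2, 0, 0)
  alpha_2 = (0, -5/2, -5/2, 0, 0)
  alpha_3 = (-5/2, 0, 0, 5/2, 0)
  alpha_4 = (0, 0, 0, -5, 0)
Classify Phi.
Compute the Cartan integers a_ij = 2(alpha_i, alpha_j)/(alpha_j, alpha_j); the resulting 4x4 Cartan matrix is
[[2, -1, -1, 0], [-1, 2, 0, 0], [-1, 0, 2, -1], [0, 0, -2, 2]].
The roots have two lengths (squared-length ratio 2:1); the short ones are alpha_{1,2,3}. The associated Dynkin diagram is a chain of 4 nodes with a double edge at one end; the terminal node there is the unique long simple root (C_4), so the type is C_4 (the algebra sp(8)).

C4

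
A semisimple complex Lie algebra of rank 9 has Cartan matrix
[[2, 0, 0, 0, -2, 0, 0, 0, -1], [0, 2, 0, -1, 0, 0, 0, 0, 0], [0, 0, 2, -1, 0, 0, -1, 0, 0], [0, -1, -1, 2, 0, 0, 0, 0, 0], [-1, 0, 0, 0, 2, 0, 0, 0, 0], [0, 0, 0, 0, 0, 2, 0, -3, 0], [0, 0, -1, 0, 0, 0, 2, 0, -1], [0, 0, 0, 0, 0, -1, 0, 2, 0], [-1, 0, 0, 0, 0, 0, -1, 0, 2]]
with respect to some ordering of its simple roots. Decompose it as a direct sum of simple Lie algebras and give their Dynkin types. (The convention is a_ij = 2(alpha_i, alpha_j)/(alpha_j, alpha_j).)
B_7 ⊕ G_2

The diagram associated to this matrix has two connected components: the simple roots {alpha_1, alpha_2, alpha_3, alpha_4, alpha_5, alpha_7, alpha_9} form a chain of 7 nodes with a double edge at one end; the terminal node there is the unique short simple root (B_7), and {alpha_6, alpha_8} form two nodes joined by a triple edge (G_2). A semisimple Lie algebra decomposes uniquely as the direct sum of simple ideals, one per connected component of its Dynkin diagram, so g ≅ B_7 ⊕ G_2 (dimension 105 + 14 = 119).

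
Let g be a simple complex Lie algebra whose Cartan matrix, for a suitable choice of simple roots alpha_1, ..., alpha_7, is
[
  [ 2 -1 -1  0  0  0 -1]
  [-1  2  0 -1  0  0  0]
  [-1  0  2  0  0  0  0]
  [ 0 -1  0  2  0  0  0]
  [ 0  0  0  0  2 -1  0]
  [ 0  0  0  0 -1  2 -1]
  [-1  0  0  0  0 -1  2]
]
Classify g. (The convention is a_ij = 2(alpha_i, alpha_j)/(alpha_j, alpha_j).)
The matrix has rank 7 with 2's on the diagonal. Reading the off-diagonal entries as Dynkin edges (a single edge where a_ij = a_ji = -1; a double or triple edge where a_ij * a_ji = 2 or 3), the diagram is a chain of 6 nodes with one extra node attached to the third node from one end (E_7). One simple-root ordering that puts it in standard form is (alpha_4, alpha_3, alpha_2, alpha_1, alpha_7, alpha_6, alpha_5). So the algebra is type E_7.

E7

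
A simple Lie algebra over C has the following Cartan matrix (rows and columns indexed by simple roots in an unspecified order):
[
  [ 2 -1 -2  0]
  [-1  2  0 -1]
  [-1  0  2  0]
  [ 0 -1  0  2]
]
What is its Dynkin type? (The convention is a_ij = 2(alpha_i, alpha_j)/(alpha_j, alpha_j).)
The matrix has rank 4 with 2's on the diagonal. Reading the off-diagonal entries as Dynkin edges (a single edge where a_ij = a_ji = -1; a double or triple edge where a_ij * a_ji = 2 or 3), the diagram is a chain of 4 nodes with a double edge at one end; the terminal node there is the unique short simple root (B_4). One simple-root ordering that puts it in standard form is (alpha_4, alpha_2, alpha_1, alpha_3). So the algebra is type B_4, i.e. so(9).

B_4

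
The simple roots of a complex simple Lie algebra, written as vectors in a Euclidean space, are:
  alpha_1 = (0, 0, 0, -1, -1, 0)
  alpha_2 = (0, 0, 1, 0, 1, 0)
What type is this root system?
type A_2

Compute the Cartan integers a_ij = 2(alpha_i, alpha_j)/(alpha_j, alpha_j); the resulting 2x2 Cartan matrix is
[[2, -1], [-1, 2]].
All simple roots have the same length, so the diagram is simply laced. The associated Dynkin diagram is a chain of 2 nodes with single edges (A_2), so the type is A_2 (the algebra sl(3)).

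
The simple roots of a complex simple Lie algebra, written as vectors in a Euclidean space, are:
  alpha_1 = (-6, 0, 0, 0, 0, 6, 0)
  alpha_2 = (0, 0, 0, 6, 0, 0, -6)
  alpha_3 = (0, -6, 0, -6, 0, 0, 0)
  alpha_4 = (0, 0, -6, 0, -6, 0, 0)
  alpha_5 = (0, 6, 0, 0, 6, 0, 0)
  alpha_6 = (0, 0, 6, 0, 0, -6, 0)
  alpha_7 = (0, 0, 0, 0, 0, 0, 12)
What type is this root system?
type C_7

Compute the Cartan integers a_ij = 2(alpha_i, alpha_j)/(alpha_j, alpha_j); the resulting 7x7 Cartan matrix is
[[2, 0, 0, 0, 0, -1, 0], [0, 2, -1, 0, 0, 0, -1], [0, -1, 2, 0, -1, 0, 0], [0, 0, 0, 2, -1, -1, 0], [0, 0, -1, -1, 2, 0, 0], [-1, 0, 0, -1, 0, 2, 0], [0, -2, 0, 0, 0, 0, 2]].
The roots have two lengths (squared-length ratio 2:1); the short ones are alpha_{1,2,3,4,5,6}. The associated Dynkin diagram is a chain of 7 nodes with a double edge at one end; the terminal node there is the unique long simple root (C_7), so the type is C_7 (the algebra sp(14)).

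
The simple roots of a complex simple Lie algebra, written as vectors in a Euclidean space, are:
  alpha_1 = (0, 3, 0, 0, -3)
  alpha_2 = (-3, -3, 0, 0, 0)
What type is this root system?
A_2

Compute the Cartan integers a_ij = 2(alpha_i, alpha_j)/(alpha_j, alpha_j); the resulting 2x2 Cartan matrix is
[[2, -1], [-1, 2]].
All simple roots have the same length, so the diagram is simply laced. The associated Dynkin diagram is a chain of 2 nodes with single edges (A_2), so the type is A_2 (the algebra sl(3)).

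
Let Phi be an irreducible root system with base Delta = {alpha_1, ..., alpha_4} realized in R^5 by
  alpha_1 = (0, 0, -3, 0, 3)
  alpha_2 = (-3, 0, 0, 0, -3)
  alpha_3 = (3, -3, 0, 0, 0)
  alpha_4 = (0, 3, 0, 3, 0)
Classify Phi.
A4

Compute the Cartan integers a_ij = 2(alpha_i, alpha_j)/(alpha_j, alpha_j); the resulting 4x4 Cartan matrix is
[[2, -1, 0, 0], [-1, 2, -1, 0], [0, -1, 2, -1], [0, 0, -1, 2]].
All simple roots have the same length, so the diagram is simply laced. The associated Dynkin diagram is a chain of 4 nodes with single edges (A_4), so the type is A_4 (the algebra sl(5)).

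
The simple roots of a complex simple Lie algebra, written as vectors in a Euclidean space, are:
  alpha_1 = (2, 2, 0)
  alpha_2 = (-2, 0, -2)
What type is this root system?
Compute the Cartan integers a_ij = 2(alpha_i, alpha_j)/(alpha_j, alpha_j); the resulting 2x2 Cartan matrix is
[[2, -1], [-1, 2]].
All simple roots have the same length, so the diagram is simply laced. The associated Dynkin diagram is a chain of 2 nodes with single edges (A_2), so the type is A_2 (the algebra sl(3)).

A_2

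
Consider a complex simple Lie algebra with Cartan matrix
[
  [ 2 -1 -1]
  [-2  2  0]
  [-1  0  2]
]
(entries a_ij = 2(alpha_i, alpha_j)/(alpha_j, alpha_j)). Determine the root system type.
The matrix has rank 3 with 2's on the diagonal. Reading the off-diagonal entries as Dynkin edges (a single edge where a_ij = a_ji = -1; a double or triple edge where a_ij * a_ji = 2 or 3), the diagram is a chain of 3 nodes with a double edge at one end; the terminal node there is the unique long simple root (C_3). One simple-root ordering that puts it in standard form is (alpha_3, alpha_1, alpha_2). So the algebra is type C_3, i.e. sp(6).

C_3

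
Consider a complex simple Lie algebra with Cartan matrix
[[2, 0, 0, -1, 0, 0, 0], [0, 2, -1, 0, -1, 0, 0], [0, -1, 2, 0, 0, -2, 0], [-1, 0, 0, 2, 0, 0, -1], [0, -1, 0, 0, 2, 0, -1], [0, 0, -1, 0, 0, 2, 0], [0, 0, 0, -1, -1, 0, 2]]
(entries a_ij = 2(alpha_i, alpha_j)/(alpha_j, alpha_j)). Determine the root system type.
B_7

The matrix has rank 7 with 2's on the diagonal. Reading the off-diagonal entries as Dynkin edges (a single edge where a_ij = a_ji = -1; a double or triple edge where a_ij * a_ji = 2 or 3), the diagram is a chain of 7 nodes with a double edge at one end; the terminal node there is the unique short simple root (B_7). One simple-root ordering that puts it in standard form is (alpha_1, alpha_4, alpha_7, alpha_5, alpha_2, alpha_3, alpha_6). So the algebra is type B_7, i.e. so(15).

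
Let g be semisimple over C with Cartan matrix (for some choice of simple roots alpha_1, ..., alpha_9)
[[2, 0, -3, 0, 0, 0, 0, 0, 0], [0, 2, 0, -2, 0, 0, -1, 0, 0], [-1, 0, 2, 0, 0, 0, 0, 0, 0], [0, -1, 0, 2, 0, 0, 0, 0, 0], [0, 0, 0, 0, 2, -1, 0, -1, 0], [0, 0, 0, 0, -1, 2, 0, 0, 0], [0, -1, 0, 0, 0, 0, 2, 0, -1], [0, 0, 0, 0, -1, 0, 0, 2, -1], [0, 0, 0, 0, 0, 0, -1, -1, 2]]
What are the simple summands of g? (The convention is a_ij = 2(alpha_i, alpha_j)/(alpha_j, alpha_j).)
B7 ⊕ G2

The diagram associated to this matrix has two connected components: the simple roots {alpha_2, alpha_4, alpha_5, alpha_6, alpha_7, alpha_8, alpha_9} form a chain of 7 nodes with a double edge at one end; the terminal node there is the unique short simple root (B_7), and {alpha_1, alpha_3} form two nodes joined by a triple edge (G_2). A semisimple Lie algebra decomposes uniquely as the direct sum of simple ideals, one per connected component of its Dynkin diagram, so g ≅ B_7 ⊕ G_2 (dimension 105 + 14 = 119).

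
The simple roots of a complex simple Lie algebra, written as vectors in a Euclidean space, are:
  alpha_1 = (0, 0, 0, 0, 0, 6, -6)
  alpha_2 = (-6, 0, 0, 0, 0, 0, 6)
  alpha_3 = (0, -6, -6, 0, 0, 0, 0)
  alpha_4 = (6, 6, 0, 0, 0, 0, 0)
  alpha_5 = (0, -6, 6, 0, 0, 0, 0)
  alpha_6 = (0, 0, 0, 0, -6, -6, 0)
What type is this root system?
D6

Compute the Cartan integers a_ij = 2(alpha_i, alpha_j)/(alpha_j, alpha_j); the resulting 6x6 Cartan matrix is
[[2, -1, 0, 0, 0, -1], [-1, 2, 0, -1, 0, 0], [0, 0, 2, -1, 0, 0], [0, -1, -1, 2, -1, 0], [0, 0, 0, -1, 2, 0], [-1, 0, 0, 0, 0, 2]].
All simple roots have the same length, so the diagram is simply laced. The associated Dynkin diagram is a chain of 4 nodes with a fork of two nodes at one end (D_6), so the type is D_6 (the algebra so(12)).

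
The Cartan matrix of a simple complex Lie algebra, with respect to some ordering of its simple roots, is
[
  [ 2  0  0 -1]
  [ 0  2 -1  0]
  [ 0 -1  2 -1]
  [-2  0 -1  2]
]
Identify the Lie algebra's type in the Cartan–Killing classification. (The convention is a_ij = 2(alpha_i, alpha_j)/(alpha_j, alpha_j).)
The matrix has rank 4 with 2's on the diagonal. Reading the off-diagonal entries as Dynkin edges (a single edge where a_ij = a_ji = -1; a double or triple edge where a_ij * a_ji = 2 or 3), the diagram is a chain of 4 nodes with a double edge at one end; the terminal node there is the unique short simple root (B_4). One simple-root ordering that puts it in standard form is (alpha_2, alpha_3, alpha_4, alpha_1). So the algebra is type B_4, i.e. so(9).

B_4 (so(9))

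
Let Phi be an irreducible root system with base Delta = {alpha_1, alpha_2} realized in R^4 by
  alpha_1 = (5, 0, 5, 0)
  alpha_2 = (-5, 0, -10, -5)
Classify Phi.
Compute the Cartan integers a_ij = 2(alpha_i, alpha_j)/(alpha_j, alpha_j); the resulting 2x2 Cartan matrix is
[[2, -1], [-3, 2]].
The roots have two lengths (squared-length ratio 3:1); the short ones are alpha_{1}. The associated Dynkin diagram is two nodes joined by a triple edge (G_2), so the type is G_2.

type G_2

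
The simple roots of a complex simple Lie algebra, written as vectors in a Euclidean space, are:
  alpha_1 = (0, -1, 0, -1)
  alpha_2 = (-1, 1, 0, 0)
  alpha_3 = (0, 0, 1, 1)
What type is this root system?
Compute the Cartan integers a_ij = 2(alpha_i, alpha_j)/(alpha_j, alpha_j); the resulting 3x3 Cartan matrix is
[[2, -1, -1], [-1, 2, 0], [-1, 0, 2]].
All simple roots have the same length, so the diagram is simply laced. The associated Dynkin diagram is a chain of 3 nodes with single edges (A_3), so the type is A_3 (the algebra sl(4)).

type A_3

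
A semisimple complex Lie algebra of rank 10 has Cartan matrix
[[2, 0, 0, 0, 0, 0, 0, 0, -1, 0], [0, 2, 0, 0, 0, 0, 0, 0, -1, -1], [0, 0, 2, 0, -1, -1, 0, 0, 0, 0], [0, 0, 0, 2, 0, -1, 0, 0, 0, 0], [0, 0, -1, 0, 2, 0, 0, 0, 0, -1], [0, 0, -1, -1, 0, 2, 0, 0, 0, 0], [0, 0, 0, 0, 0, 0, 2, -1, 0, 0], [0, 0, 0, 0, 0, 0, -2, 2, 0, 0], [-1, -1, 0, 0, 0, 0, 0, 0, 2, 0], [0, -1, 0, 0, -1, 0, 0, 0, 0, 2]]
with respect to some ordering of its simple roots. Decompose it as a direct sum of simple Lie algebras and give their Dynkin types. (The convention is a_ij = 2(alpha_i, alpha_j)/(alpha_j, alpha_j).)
The diagram associated to this matrix has two connected components: the simple roots {alpha_1, alpha_2, alpha_3, alpha_4, alpha_5, alpha_6, alpha_9, alpha_10} form a chain of 8 nodes with single edges (A_8), and {alpha_7, alpha_8} form a chain of 2 nodes with a double edge at one end; the terminal node there is the unique short simple root (B_2). A semisimple Lie algebra decomposes uniquely as the direct sum of simple ideals, one per connected component of its Dynkin diagram, so g ≅ A_8 ⊕ B_2 (dimension 80 + 10 = 90).

A8 ⊕ B2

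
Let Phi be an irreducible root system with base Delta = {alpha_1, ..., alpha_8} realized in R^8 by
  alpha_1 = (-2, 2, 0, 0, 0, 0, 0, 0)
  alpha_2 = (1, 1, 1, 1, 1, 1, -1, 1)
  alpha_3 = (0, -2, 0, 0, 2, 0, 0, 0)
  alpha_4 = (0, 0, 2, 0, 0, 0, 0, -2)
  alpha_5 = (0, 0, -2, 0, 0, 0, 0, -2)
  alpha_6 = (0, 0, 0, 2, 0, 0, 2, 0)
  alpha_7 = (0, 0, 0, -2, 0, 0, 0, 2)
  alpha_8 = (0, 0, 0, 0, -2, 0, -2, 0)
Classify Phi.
type E_8

Compute the Cartan integers a_ij = 2(alpha_i, alpha_j)/(alpha_j, alpha_j); the resulting 8x8 Cartan matrix is
[[2, 0, -1, 0, 0, 0, 0, 0], [0, 2, 0, 0, -1, 0, 0, 0], [-1, 0, 2, 0, 0, 0, 0, -1], [0, 0, 0, 2, 0, 0, -1, 0], [0, -1, 0, 0, 2, 0, -1, 0], [0, 0, 0, 0, 0, 2, -1, -1], [0, 0, 0, -1, -1, -1, 2, 0], [0, 0, -1, 0, 0, -1, 0, 2]].
All simple roots have the same length, so the diagram is simply laced. The associated Dynkin diagram is a chain of 7 nodes with one extra node attached to the third node from one end (E_8), so the type is E_8.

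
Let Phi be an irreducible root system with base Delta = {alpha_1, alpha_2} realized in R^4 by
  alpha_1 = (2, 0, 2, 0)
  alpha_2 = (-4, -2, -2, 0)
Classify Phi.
Compute the Cartan integers a_ij = 2(alpha_i, alpha_j)/(alpha_j, alpha_j); the resulting 2x2 Cartan matrix is
[[2, -1], [-3, 2]].
The roots have two lengths (squared-length ratio 3:1); the short ones are alpha_{1}. The associated Dynkin diagram is two nodes joined by a triple edge (G_2), so the type is G_2.

G_2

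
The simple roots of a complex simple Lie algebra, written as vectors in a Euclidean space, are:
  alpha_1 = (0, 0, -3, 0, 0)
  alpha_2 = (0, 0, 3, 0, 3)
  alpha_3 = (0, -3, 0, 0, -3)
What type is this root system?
Compute the Cartan integers a_ij = 2(alpha_i, alpha_j)/(alpha_j, alpha_j); the resulting 3x3 Cartan matrix is
[[2, -1, 0], [-2, 2, -1], [0, -1, 2]].
The roots have two lengths (squared-length ratio 2:1); the short ones are alpha_{1}. The associated Dynkin diagram is a chain of 3 nodes with a double edge at one end; the terminal node there is the unique short simple root (B_3), so the type is B_3 (the algebra so(7)).

type B_3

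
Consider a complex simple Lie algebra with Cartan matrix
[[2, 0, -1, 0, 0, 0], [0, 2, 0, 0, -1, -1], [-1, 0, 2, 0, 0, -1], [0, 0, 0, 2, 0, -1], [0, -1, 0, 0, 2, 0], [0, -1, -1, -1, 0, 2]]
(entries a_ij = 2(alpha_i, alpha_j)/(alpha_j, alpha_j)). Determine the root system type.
The matrix has rank 6 with 2's on the diagonal. Reading the off-diagonal entries as Dynkin edges (a single edge where a_ij = a_ji = -1; a double or triple edge where a_ij * a_ji = 2 or 3), the diagram is a chain of 5 nodes with one extra node attached to the third node from one end (E_6). One simple-root ordering that puts it in standard form is (alpha_5, alpha_4, alpha_2, alpha_6, alpha_3, alpha_1). So the algebra is type E_6.

type E_6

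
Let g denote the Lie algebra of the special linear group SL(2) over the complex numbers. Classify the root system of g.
A_1

This is sl(2), which has dimension 2^2 - 1 = 3 and rank 2 - 1 = 1 (a Cartan subalgebra is the diagonal traceless matrices). In the classification of classical Lie algebras, the special linear algebra sl(n+1) has type A_n; here n = 1, so the Dynkin diagram is a chain of 1 nodes with single edges (A_1). Hence the type is A_1.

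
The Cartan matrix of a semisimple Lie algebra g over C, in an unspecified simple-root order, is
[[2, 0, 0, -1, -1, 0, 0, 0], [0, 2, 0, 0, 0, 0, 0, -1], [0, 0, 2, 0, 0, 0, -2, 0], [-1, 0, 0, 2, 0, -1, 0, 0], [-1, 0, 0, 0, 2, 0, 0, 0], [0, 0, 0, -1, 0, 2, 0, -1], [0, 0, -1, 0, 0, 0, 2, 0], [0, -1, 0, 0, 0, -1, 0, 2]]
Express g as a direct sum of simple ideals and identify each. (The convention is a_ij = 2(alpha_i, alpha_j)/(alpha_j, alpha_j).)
The diagram associated to this matrix has two connected components: the simple roots {alpha_1, alpha_2, alpha_4, alpha_5, alpha_6, alpha_8} form a chain of 6 nodes with single edges (A_6), and {alpha_3, alpha_7} form a chain of 2 nodes with a double edge at one end; the terminal node there is the unique short simple root (B_2). A semisimple Lie algebra decomposes uniquely as the direct sum of simple ideals, one per connected component of its Dynkin diagram, so g ≅ A_6 ⊕ B_2 (dimension 48 + 10 = 58).

A_6 (sl(7)) + B_2 (so(5))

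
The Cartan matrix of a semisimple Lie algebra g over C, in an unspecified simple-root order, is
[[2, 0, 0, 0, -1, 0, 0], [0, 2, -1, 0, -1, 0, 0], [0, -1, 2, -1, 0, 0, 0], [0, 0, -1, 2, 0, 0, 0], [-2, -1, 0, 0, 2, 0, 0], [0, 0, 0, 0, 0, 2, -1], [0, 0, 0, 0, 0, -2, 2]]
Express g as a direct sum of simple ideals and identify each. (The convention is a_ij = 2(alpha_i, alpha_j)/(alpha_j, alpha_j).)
The diagram associated to this matrix has two connected components: the simple roots {alpha_6, alpha_7} form a chain of 2 nodes with a double edge at one end; the terminal node there is the unique short simple root (B_2), and {alpha_1, alpha_2, alpha_3, alpha_4, alpha_5} form a chain of 5 nodes with a double edge at one end; the terminal node there is the unique short simple root (B_5). A semisimple Lie algebra decomposes uniquely as the direct sum of simple ideals, one per connected component of its Dynkin diagram, so g ≅ B_2 ⊕ B_5 (dimension 10 + 55 = 65).

B_2 (so(5)) + B_5 (so(11))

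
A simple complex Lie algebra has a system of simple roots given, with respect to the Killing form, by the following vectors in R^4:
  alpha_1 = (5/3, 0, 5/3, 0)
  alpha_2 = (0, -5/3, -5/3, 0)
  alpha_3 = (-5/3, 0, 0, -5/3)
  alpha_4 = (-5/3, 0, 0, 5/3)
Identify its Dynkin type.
D4

Compute the Cartan integers a_ij = 2(alpha_i, alpha_j)/(alpha_j, alpha_j); the resulting 4x4 Cartan matrix is
[[2, -1, -1, -1], [-1, 2, 0, 0], [-1, 0, 2, 0], [-1, 0, 0, 2]].
All simple roots have the same length, so the diagram is simply laced. The associated Dynkin diagram is a chain of 2 nodes with a fork of two nodes at one end (D_4), so the type is D_4 (the algebra so(8)).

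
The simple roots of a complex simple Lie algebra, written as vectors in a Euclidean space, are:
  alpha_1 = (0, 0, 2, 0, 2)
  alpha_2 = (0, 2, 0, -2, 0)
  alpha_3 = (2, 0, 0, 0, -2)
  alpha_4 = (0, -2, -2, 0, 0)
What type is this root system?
Compute the Cartan integers a_ij = 2(alpha_i, alpha_j)/(alpha_j, alpha_j); the resulting 4x4 Cartan matrix is
[[2, 0, -1, -1], [0, 2, 0, -1], [-1, 0, 2, 0], [-1, -1, 0, 2]].
All simple roots have the same length, so the diagram is simply laced. The associated Dynkin diagram is a chain of 4 nodes with single edges (A_4), so the type is A_4 (the algebra sl(5)).

A_4 (sl(5))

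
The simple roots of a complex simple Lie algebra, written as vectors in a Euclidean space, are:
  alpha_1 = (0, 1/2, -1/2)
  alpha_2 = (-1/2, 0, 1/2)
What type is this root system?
A_2 (sl(3))

Compute the Cartan integers a_ij = 2(alpha_i, alpha_j)/(alpha_j, alpha_j); the resulting 2x2 Cartan matrix is
[[2, -1], [-1, 2]].
All simple roots have the same length, so the diagram is simply laced. The associated Dynkin diagram is a chain of 2 nodes with single edges (A_2), so the type is A_2 (the algebra sl(3)).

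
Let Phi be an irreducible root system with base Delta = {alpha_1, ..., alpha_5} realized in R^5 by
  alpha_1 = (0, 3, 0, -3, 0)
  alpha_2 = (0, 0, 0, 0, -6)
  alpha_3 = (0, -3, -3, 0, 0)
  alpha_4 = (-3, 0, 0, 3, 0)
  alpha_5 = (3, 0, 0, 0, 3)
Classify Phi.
C_5

Compute the Cartan integers a_ij = 2(alpha_i, alpha_j)/(alpha_j, alpha_j); the resulting 5x5 Cartan matrix is
[[2, 0, -1, -1, 0], [0, 2, 0, 0, -2], [-1, 0, 2, 0, 0], [-1, 0, 0, 2, -1], [0, -1, 0, -1, 2]].
The roots have two lengths (squared-length ratio 2:1); the short ones are alpha_{1,3,4,5}. The associated Dynkin diagram is a chain of 5 nodes with a double edge at one end; the terminal node there is the unique long simple root (C_5), so the type is C_5 (the algebra sp(10)).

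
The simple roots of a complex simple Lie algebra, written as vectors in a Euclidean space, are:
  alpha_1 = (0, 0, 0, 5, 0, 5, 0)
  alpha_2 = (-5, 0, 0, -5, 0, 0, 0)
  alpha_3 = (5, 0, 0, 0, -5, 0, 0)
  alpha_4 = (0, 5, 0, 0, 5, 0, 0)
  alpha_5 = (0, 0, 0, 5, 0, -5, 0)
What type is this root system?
type D_5

Compute the Cartan integers a_ij = 2(alpha_i, alpha_j)/(alpha_j, alpha_j); the resulting 5x5 Cartan matrix is
[[2, -1, 0, 0, 0], [-1, 2, -1, 0, -1], [0, -1, 2, -1, 0], [0, 0, -1, 2, 0], [0, -1, 0, 0, 2]].
All simple roots have the same length, so the diagram is simply laced. The associated Dynkin diagram is a chain of 3 nodes with a fork of two nodes at one end (D_5), so the type is D_5 (the algebra so(10)).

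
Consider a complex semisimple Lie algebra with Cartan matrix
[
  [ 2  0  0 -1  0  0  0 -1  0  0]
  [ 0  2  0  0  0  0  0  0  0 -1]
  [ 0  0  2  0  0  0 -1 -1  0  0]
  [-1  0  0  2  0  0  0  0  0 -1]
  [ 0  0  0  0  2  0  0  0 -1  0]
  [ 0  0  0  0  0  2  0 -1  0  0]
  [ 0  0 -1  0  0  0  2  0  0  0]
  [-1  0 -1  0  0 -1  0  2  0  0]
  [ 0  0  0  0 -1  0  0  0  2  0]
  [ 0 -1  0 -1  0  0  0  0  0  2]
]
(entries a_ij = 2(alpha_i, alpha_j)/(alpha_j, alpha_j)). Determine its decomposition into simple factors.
The diagram associated to this matrix has two connected components: the simple roots {alpha_5, alpha_9} form a chain of 2 nodes with single edges (A_2), and {alpha_1, alpha_2, alpha_3, alpha_4, alpha_6, alpha_7, alpha_8, alpha_10} form a chain of 7 nodes with one extra node attached to the third node from one end (E_8). A semisimple Lie algebra decomposes uniquely as the direct sum of simple ideals, one per connected component of its Dynkin diagram, so g ≅ A_2 ⊕ E_8 (dimension 8 + 248 = 256).

A2 + E8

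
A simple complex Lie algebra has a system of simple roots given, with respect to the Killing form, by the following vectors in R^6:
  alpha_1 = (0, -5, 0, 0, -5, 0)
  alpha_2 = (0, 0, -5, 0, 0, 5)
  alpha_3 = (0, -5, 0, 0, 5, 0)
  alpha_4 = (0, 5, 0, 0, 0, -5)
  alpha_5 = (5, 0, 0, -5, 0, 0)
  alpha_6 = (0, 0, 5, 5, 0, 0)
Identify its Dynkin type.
D_6 (so(12))

Compute the Cartan integers a_ij = 2(alpha_i, alpha_j)/(alpha_j, alpha_j); the resulting 6x6 Cartan matrix is
[[2, 0, 0, -1, 0, 0], [0, 2, 0, -1, 0, -1], [0, 0, 2, -1, 0, 0], [-1, -1, -1, 2, 0, 0], [0, 0, 0, 0, 2, -1], [0, -1, 0, 0, -1, 2]].
All simple roots have the same length, so the diagram is simply laced. The associated Dynkin diagram is a chain of 4 nodes with a fork of two nodes at one end (D_6), so the type is D_6 (the algebra so(12)).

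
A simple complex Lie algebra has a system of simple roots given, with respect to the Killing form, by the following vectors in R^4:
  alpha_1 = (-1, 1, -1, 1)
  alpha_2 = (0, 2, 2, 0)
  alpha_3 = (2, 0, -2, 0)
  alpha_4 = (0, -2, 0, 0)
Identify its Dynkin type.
Compute the Cartan integers a_ij = 2(alpha_i, alpha_j)/(alpha_j, alpha_j); the resulting 4x4 Cartan matrix is
[[2, 0, 0, -1], [0, 2, -1, -2], [0, -1, 2, 0], [-1, -1, 0, 2]].
The roots have two lengths (squared-length ratio 2:1); the short ones are alpha_{1,4}. The associated Dynkin diagram is a chain of 4 nodes with a double edge between the middle two (F_4), so the type is F_4.

F_4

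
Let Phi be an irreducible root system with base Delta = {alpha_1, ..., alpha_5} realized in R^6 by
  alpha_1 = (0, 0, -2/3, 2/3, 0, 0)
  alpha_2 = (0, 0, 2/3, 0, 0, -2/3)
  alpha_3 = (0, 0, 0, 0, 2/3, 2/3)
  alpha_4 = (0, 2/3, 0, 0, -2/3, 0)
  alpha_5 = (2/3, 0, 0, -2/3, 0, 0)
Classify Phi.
A_5 (sl(6))

Compute the Cartan integers a_ij = 2(alpha_i, alpha_j)/(alpha_j, alpha_j); the resulting 5x5 Cartan matrix is
[[2, -1, 0, 0, -1], [-1, 2, -1, 0, 0], [0, -1, 2, -1, 0], [0, 0, -1, 2, 0], [-1, 0, 0, 0, 2]].
All simple roots have the same length, so the diagram is simply laced. The associated Dynkin diagram is a chain of 5 nodes with single edges (A_5), so the type is A_5 (the algebra sl(6)).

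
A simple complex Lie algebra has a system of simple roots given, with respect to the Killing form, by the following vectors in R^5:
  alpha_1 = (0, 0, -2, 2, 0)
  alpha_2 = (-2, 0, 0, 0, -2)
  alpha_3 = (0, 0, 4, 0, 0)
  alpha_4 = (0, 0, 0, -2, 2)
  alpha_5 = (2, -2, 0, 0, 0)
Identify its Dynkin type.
C_5

Compute the Cartan integers a_ij = 2(alpha_i, alpha_j)/(alpha_j, alpha_j); the resulting 5x5 Cartan matrix is
[[2, 0, -1, -1, 0], [0, 2, 0, -1, -1], [-2, 0, 2, 0, 0], [-1, -1, 0, 2, 0], [0, -1, 0, 0, 2]].
The roots have two lengths (squared-length ratio 2:1); the short ones are alpha_{1,2,4,5}. The associated Dynkin diagram is a chain of 5 nodes with a double edge at one end; the terminal node there is the unique long simple root (C_5), so the type is C_5 (the algebra sp(10)).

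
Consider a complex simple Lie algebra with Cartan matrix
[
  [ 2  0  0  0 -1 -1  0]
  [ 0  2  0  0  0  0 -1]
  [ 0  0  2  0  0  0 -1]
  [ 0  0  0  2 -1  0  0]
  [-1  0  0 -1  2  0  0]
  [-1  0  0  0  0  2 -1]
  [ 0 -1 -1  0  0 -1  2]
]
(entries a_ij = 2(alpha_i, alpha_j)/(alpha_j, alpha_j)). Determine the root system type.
The matrix has rank 7 with 2's on the diagonal. Reading the off-diagonal entries as Dynkin edges (a single edge where a_ij = a_ji = -1; a double or triple edge where a_ij * a_ji = 2 or 3), the diagram is a chain of 5 nodes with a fork of two nodes at one end (D_7). One simple-root ordering that puts it in standard form is (alpha_4, alpha_5, alpha_1, alpha_6, alpha_7, alpha_2, alpha_3). So the algebra is type D_7, i.e. so(14).

D_7 (so(14))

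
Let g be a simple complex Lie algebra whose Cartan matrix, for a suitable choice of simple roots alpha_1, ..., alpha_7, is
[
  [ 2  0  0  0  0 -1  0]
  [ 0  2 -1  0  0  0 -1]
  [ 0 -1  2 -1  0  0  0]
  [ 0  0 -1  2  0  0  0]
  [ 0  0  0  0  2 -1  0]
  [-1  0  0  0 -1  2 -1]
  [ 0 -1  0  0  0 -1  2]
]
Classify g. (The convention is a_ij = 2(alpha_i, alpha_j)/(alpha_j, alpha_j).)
D_7 (so(14))

The matrix has rank 7 with 2's on the diagonal. Reading the off-diagonal entries as Dynkin edges (a single edge where a_ij = a_ji = -1; a double or triple edge where a_ij * a_ji = 2 or 3), the diagram is a chain of 5 nodes with a fork of two nodes at one end (D_7). One simple-root ordering that puts it in standard form is (alpha_4, alpha_3, alpha_2, alpha_7, alpha_6, alpha_1, alpha_5). So the algebra is type D_7, i.e. so(14).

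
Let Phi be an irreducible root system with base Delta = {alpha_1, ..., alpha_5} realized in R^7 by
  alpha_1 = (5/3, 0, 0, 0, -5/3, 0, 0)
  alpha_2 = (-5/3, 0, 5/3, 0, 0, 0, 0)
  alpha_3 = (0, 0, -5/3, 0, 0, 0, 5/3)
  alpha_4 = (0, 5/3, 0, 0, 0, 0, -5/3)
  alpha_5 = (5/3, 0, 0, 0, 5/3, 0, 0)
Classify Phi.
D_5

Compute the Cartan integers a_ij = 2(alpha_i, alpha_j)/(alpha_j, alpha_j); the resulting 5x5 Cartan matrix is
[[2, -1, 0, 0, 0], [-1, 2, -1, 0, -1], [0, -1, 2, -1, 0], [0, 0, -1, 2, 0], [0, -1, 0, 0, 2]].
All simple roots have the same length, so the diagram is simply laced. The associated Dynkin diagram is a chain of 3 nodes with a fork of two nodes at one end (D_5), so the type is D_5 (the algebra so(10)).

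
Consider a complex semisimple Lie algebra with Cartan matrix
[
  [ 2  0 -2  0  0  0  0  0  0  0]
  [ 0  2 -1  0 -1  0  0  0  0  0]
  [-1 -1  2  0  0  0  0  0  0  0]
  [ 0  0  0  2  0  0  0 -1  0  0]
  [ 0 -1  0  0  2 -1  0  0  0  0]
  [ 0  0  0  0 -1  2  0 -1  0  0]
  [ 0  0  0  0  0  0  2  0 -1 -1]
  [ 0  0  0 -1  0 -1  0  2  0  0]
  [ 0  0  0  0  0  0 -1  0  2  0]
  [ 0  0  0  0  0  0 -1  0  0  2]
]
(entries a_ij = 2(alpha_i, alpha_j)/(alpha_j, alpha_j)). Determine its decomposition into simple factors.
The diagram associated to this matrix has two connected components: the simple roots {alpha_7, alpha_9, alpha_10} form a chain of 3 nodes with single edges (A_3), and {alpha_1, alpha_2, alpha_3, alpha_4, alpha_5, alpha_6, alpha_8} form a chain of 7 nodes with a double edge at one end; the terminal node there is the unique long simple root (C_7). A semisimple Lie algebra decomposes uniquely as the direct sum of simple ideals, one per connected component of its Dynkin diagram, so g ≅ A_3 ⊕ C_7 (dimension 15 + 105 = 120).

A_3 ⊕ C_7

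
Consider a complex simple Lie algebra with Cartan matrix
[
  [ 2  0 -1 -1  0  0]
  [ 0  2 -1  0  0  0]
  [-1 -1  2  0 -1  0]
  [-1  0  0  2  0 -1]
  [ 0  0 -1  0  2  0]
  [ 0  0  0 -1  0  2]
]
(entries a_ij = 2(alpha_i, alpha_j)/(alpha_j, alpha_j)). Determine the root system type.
D_6 (so(12))

The matrix has rank 6 with 2's on the diagonal. Reading the off-diagonal entries as Dynkin edges (a single edge where a_ij = a_ji = -1; a double or triple edge where a_ij * a_ji = 2 or 3), the diagram is a chain of 4 nodes with a fork of two nodes at one end (D_6). One simple-root ordering that puts it in standard form is (alpha_6, alpha_4, alpha_1, alpha_3, alpha_2, alpha_5). So the algebra is type D_6, i.e. so(12).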